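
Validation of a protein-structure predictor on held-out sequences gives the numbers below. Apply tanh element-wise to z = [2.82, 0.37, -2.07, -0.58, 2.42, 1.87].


tanh(2.82) = 0.9929
tanh(0.37) = 0.354
tanh(-2.07) = -0.9687
tanh(-0.58) = -0.5227
tanh(2.42) = 0.9843
tanh(1.87) = 0.9536
result = [0.9929, 0.354, -0.9687, -0.5227, 0.9843, 0.9536]

[0.9929, 0.354, -0.9687, -0.5227, 0.9843, 0.9536]


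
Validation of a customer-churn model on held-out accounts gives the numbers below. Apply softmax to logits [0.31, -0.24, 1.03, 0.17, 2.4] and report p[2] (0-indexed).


Exponentials: e^0.31=1.3634, e^-0.24=0.7866, e^1.03=2.8011, e^0.17=1.1853, e^2.4=11.0232
Sum = 17.1596
Softmax = [0.0795, 0.0458, 0.1632, 0.0691, 0.6424]
p[2] = 2.8011/17.1596 = 0.1632

0.1632


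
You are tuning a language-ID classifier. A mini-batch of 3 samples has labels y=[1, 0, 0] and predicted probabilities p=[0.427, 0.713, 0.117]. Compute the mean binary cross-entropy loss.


L[0] = -ln(0.427) = 0.851
L[1] = -ln(1-0.713) = -ln(0.287) = 1.2483
L[2] = -ln(1-0.117) = -ln(0.883) = 0.1244
mean = (0.851 + 1.2483 + 0.1244)/3 = 0.7412

0.7412


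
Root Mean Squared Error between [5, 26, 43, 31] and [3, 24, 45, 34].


MSE = 21/4 = 5.25
RMSE = √(21/4) = 2.2913

2.2913


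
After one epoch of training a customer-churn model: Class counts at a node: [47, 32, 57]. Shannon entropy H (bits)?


Probabilities: [47/136, 32/136, 57/136] ≈ [0.3456, 0.2353, 0.4191]
H = -((47/136)·log₂(47/136) + (32/136)·log₂(32/136) + (57/136)·log₂(57/136))
  = 1.5467 bits

1.5467 bits


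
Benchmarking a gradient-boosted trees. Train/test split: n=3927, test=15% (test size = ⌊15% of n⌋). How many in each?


Test = ⌊3927·15/100⌋ = 589
Train = 3927 - 589 = 3338

Train: 3338, Test: 589


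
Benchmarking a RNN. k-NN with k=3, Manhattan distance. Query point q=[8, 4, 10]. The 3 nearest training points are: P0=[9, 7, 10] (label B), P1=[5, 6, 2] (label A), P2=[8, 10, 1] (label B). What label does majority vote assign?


d(q,P0) = 4  (label B)
d(q,P1) = 13  (label A)
d(q,P2) = 15  (label B)
Votes: A=1, B=2
Majority → B

B


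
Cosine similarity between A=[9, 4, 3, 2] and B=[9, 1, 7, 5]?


A·B = 9·9 + 4·1 + 3·7 + 2·5 = 116
‖A‖ = √110 = 10.4881, ‖B‖ = √156 = 12.49
cos = 116/(√110·√156) = 116/√17160 = 0.8855

0.8855


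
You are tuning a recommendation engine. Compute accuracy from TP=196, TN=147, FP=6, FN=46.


Accuracy = (TP+TN)/(TP+TN+FP+FN)
= (196+147)/(395)
= 343/395 = 86.84%

86.84%


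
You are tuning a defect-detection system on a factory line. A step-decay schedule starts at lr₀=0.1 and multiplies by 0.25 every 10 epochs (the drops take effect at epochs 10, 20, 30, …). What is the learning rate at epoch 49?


n_drops = ⌊49/10⌋ = 4
lr = 0.1·0.25^4 = 0.1·0.00390625 = 0.000390625

0.000390625


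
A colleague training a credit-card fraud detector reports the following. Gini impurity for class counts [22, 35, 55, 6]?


Probabilities: [22/118, 35/118, 55/118, 6/118] ≈ [0.1864, 0.2966, 0.4661, 0.0508]
Σpᵢ² = (484 + 1225 + 3025 + 36)/118² = 4770/13924
Gini = 1 - Σpᵢ² = 1 - 4770/13924 = 0.6574

0.6574


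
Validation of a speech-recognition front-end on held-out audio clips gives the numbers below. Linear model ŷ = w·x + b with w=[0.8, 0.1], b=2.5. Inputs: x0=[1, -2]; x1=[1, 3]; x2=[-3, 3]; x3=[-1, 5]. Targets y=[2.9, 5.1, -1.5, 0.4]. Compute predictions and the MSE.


ŷ0 = (0.8)·(1) + (0.1)·(-2) + 2.5 = 3.1
ŷ1 = (0.8)·(1) + (0.1)·(3) + 2.5 = 3.6
ŷ2 = (0.8)·(-3) + (0.1)·(3) + 2.5 = 0.4
ŷ3 = (0.8)·(-1) + (0.1)·(5) + 2.5 = 2.2
errors² = [0.04, 2.25, 3.61, 3.24]
MSE = 9.1400/4 = 2.285

2.285


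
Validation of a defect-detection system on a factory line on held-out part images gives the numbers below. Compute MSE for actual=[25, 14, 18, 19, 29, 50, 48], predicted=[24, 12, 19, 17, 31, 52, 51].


Squared errors: (25-24)²=1, (14-12)²=4, (18-19)²=1, (19-17)²=4, (29-31)²=4, (50-52)²=4, (48-51)²=9
Sum = 27
MSE = 27/7 = 27/7

27/7


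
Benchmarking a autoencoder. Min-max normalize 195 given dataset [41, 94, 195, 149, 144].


min=41, max=195
(195-41)/(195-41) = 154/154 = 1.0

1.0


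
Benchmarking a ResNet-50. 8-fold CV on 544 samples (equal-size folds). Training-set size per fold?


Fold size = 544/8 = 68
Training per fold = 544 - 68 = 476

476


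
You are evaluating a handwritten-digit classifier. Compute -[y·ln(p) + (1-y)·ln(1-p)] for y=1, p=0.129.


BCE = -[y·ln(p) + (1-y)·ln(1-p)]
= -1·ln(0.129) - 0
= -ln(0.129) = 2.0479

2.0479


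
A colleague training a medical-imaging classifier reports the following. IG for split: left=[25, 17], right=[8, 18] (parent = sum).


Parent = [33, 35], H_parent = 0.9994
H_left = 0.9737 (n=42), H_right = 0.8905 (n=26)
H_children = (42/68)·0.9737 + (26/68)·0.8905 = 0.9419
IG = 0.9994 - 0.9419 = 0.0575

0.0575


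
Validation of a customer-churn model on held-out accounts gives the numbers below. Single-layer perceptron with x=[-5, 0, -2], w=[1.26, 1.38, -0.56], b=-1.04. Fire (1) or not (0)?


z = (-5)·(1.26) + (0)·(1.38) + (-2)·(-0.56) - 1.04
  = -6.22
step(z) = 0 (z<0)

0


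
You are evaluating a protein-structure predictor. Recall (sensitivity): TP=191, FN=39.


Recall = TP/(TP+FN)
= 191/(191+39)
= 191/230 = 83.04%

83.04%


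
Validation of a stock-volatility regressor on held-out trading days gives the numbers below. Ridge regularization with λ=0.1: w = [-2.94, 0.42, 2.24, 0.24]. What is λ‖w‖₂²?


‖w‖₂² = (-2.94)² + (0.42)² + (2.24)² + (0.24)²
     = 8.6436 + 0.1764 + 5.0176 + 0.0576
     = 13.8952
λ·‖w‖₂² = 0.1·13.8952 = 1.38952

1.38952


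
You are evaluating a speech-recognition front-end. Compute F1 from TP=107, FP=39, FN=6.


Precision = 107/146 = 0.7329
Recall = 107/113 = 0.9469
F1 = 2·P·R/(P+R) = 2·TP/(2·TP+FP+FN) = 214/(214+39+6) = 214/259 = 0.8263

0.8263


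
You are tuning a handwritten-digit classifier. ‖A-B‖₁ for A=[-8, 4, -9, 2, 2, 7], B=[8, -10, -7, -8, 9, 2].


d = |-8-8| + |4+ 10| + |-9+ 7| + |2+ 8| + |2-9| + |7-2|
  = 16 + 14 + 2 + 10 + 7 + 5
  = 54

54


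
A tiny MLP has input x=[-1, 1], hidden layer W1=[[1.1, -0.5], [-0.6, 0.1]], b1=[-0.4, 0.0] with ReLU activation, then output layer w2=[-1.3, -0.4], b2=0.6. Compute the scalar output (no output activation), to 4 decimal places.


z1[0] = (1.1)·(-1) + (-0.5)·(1) - 0.4 = -2.0
z1[1] = (-0.6)·(-1) + (0.1)·(1) + 0.0 = 0.7
h = ReLU(z1) = [0.0, 0.7]
output = (-1.3)·(0.0) + (-0.4)·(0.7) + 0.6 = 0.32

0.32


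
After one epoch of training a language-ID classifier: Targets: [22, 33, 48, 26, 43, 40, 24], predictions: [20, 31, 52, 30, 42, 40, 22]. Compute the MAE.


Absolute errors: |22-20|=2, |33-31|=2, |48-52|=4, |26-30|=4, |43-42|=1, |40-40|=0, |24-22|=2
Sum = 15
MAE = 15/7 = 15/7

15/7


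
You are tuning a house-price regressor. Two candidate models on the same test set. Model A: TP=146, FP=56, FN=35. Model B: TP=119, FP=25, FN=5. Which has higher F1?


Model A: P=146/202=0.7228, R=146/181=0.8066, F1=2PR/(P+R)=2TP/(2TP+FP+FN)=292/383=0.7624
Model B: P=119/144=0.8264, R=119/124=0.9597, F1=2PR/(P+R)=2TP/(2TP+FP+FN)=238/268=0.8881
0.7624 < 0.8881 → Model B

Model B


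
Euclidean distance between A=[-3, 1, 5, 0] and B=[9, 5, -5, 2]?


d = √((-3-9)² + (1-5)² + (5+ 5)² + (0-2)²)
  = √(144 + 16 + 100 + 4)
  = √264 = 16.2481

16.2481


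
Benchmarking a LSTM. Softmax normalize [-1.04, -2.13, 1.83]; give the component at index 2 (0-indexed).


Exponentials: e^-1.04=0.3535, e^-2.13=0.1188, e^1.83=6.2339
Sum = 6.7062
Softmax = [0.0527, 0.0177, 0.9296]
p[2] = 6.2339/6.7062 = 0.9296

0.9296


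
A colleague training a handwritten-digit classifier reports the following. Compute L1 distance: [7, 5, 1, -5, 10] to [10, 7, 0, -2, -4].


d = |7-10| + |5-7| + |1-0| + |-5+ 2| + |10+ 4|
  = 3 + 2 + 1 + 3 + 14
  = 23

23


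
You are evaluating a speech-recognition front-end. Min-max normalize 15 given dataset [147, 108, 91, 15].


min=15, max=147
(15-15)/(147-15) = 0/132 = 0.0

0.0


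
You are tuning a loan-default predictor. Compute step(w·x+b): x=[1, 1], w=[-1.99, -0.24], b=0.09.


z = (1)·(-1.99) + (1)·(-0.24) + 0.09
  = -2.14
step(z) = 0 (z<0)

0


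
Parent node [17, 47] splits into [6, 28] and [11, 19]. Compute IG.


Parent = [17, 47], H_parent = 0.8351
H_left = 0.6723 (n=34), H_right = 0.9481 (n=30)
H_children = (34/64)·0.6723 + (30/64)·0.9481 = 0.8016
IG = 0.8351 - 0.8016 = 0.0335

0.0335


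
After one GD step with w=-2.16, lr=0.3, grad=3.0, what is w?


w_new = w - α·∇
= -2.16 - 0.3·3.0
= -2.16 - 0.9
= -3.06

-3.06


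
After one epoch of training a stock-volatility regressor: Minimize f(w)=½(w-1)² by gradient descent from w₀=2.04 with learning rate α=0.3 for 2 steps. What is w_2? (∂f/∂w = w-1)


step 1: grad = 2.04-1 = 1.04; w = 2.04 - 0.3·(1.04) = 1.728
step 2: grad = 1.728-1 = 0.728; w = 1.728 - 0.3·(0.728) = 1.5096

1.5096


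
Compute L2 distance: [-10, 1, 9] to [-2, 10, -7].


d = √((-10+ 2)² + (1-10)² + (9+ 7)²)
  = √(64 + 81 + 256)
  = √401 = 20.025

20.025


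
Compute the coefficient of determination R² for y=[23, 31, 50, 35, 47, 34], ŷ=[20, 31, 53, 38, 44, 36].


ȳ = 36.6667
SS_res = Σ(y-ŷ)² = 40
SS_tot = Σ(y-ȳ)² = 513.33
R² = 1 - SS_res/SS_tot = 1 - 0.0779 = 0.9221

0.9221


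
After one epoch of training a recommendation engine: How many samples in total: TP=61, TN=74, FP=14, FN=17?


Total = TP + TN + FP + FN
= 61 + 74 + 14 + 17
= 166
(Predicted positive: 75, predicted negative: 91)

166


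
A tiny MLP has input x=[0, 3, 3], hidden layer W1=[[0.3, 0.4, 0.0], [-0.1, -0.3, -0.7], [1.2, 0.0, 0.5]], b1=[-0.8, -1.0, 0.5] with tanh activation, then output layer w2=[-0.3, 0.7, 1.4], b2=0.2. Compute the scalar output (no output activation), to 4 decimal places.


z1[0] = (0.3)·(0) + (0.4)·(3) + (0.0)·(3) - 0.8 = 0.4
z1[1] = (-0.1)·(0) + (-0.3)·(3) + (-0.7)·(3) - 1.0 = -4.0
z1[2] = (1.2)·(0) + (0.0)·(3) + (0.5)·(3) + 0.5 = 2.0
h = tanh(z1) = [0.3799, -0.9993, 0.964]
output = (-0.3)·(0.3799) + (0.7)·(-0.9993) + (1.4)·(0.964) + 0.2 = 0.7361

0.7361


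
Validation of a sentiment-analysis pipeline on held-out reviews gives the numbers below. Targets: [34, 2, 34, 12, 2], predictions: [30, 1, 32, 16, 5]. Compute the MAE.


Absolute errors: |34-30|=4, |2-1|=1, |34-32|=2, |12-16|=4, |2-5|=3
Sum = 14
MAE = 14/5 = 14/5

14/5


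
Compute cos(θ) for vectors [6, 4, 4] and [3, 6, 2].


A·B = 6·3 + 4·6 + 4·2 = 50
‖A‖ = √68 = 8.2462, ‖B‖ = √49 = 7
cos = 50/(√68·√49) = 50/√3332 = 0.8662

0.8662


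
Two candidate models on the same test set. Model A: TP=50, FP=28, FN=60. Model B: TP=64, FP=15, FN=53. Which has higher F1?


Model A: P=50/78=0.641, R=50/110=0.4545, F1=2PR/(P+R)=2TP/(2TP+FP+FN)=100/188=0.5319
Model B: P=64/79=0.8101, R=64/117=0.547, F1=2PR/(P+R)=2TP/(2TP+FP+FN)=128/196=0.6531
0.5319 < 0.6531 → Model B

Model B


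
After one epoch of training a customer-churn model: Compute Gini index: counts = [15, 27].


Probabilities: [15/42, 27/42] ≈ [0.3571, 0.6429]
Σpᵢ² = (225 + 729)/42² = 954/1764
Gini = 1 - Σpᵢ² = 1 - 954/1764 = 0.4592

0.4592


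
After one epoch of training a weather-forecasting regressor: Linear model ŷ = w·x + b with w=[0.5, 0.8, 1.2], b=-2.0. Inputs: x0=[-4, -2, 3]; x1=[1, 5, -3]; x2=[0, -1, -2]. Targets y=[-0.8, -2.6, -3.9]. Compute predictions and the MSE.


ŷ0 = (0.5)·(-4) + (0.8)·(-2) + (1.2)·(3) - 2.0 = -2.0
ŷ1 = (0.5)·(1) + (0.8)·(5) + (1.2)·(-3) - 2.0 = -1.1
ŷ2 = (0.5)·(0) + (0.8)·(-1) + (1.2)·(-2) - 2.0 = -5.2
errors² = [1.44, 2.25, 1.69]
MSE = 5.3800/3 = 1.7933

1.7933


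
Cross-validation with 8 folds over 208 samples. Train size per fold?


Fold size = 208/8 = 26
Training per fold = 208 - 26 = 182

182


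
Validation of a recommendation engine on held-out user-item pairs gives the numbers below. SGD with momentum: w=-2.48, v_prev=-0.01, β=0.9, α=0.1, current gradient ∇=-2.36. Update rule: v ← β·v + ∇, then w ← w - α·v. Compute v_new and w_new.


v_new = 0.9·-0.01 - 2.36 = -0.009 - 2.36 = -2.369
w_new = -2.48 - 0.1·-2.369 = -2.48 + 0.2369 = -2.2431

v_new=-2.369, w_new=-2.2431


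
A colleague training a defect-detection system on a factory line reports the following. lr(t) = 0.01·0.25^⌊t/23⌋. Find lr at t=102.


n_drops = ⌊102/23⌋ = 4
lr = 0.01·0.25^4 = 0.01·0.00390625 = 0.0000390625

0.0000390625


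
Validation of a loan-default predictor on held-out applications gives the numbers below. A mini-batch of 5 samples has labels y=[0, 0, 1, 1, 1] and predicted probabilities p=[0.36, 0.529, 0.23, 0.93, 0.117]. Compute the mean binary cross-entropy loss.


L[0] = -ln(1-0.36) = -ln(0.64) = 0.4463
L[1] = -ln(1-0.529) = -ln(0.471) = 0.7529
L[2] = -ln(0.23) = 1.4697
L[3] = -ln(0.93) = 0.0726
L[4] = -ln(0.117) = 2.1456
mean = (0.4463 + 0.7529 + 1.4697 + 0.0726 + 2.1456)/5 = 0.9774

0.9774


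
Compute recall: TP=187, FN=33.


Recall = TP/(TP+FN)
= 187/(187+33)
= 187/220 = 85.0%

85.0%


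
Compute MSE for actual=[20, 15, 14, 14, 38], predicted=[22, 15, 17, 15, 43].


Squared errors: (20-22)²=4, (15-15)²=0, (14-17)²=9, (14-15)²=1, (38-43)²=25
Sum = 39
MSE = 39/5 = 39/5

39/5


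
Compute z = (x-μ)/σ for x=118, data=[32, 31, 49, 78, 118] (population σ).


μ = 61.6, σ = 32.9278
z = (118 - 61.6)/32.9278 = 1.7128

1.7128


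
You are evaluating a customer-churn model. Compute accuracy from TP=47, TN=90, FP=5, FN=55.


Accuracy = (TP+TN)/(TP+TN+FP+FN)
= (47+90)/(197)
= 137/197 = 69.54%

69.54%


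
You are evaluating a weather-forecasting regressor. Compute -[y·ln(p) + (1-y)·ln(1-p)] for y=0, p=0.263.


BCE = -[y·ln(p) + (1-y)·ln(1-p)]
= -0 - 1·ln(1-0.263)
= -ln(0.737) = 0.3052

0.3052


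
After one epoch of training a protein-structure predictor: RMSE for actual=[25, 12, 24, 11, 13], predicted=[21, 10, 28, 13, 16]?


MSE = 49/5 = 9.8
RMSE = √(49/5) = 3.1305

3.1305


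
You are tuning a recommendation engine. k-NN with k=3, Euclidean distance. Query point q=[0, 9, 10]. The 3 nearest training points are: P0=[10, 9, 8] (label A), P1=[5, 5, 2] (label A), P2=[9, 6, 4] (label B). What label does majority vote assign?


d(q,P0) = 10.198  (label A)
d(q,P1) = 10.247  (label A)
d(q,P2) = 11.225  (label B)
Votes: A=2, B=1
Majority → A

A


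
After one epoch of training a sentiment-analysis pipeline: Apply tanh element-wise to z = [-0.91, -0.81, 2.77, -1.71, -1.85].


tanh(-0.91) = -0.7211
tanh(-0.81) = -0.6696
tanh(2.77) = 0.9922
tanh(-1.71) = -0.9366
tanh(-1.85) = -0.9517
result = [-0.7211, -0.6696, 0.9922, -0.9366, -0.9517]

[-0.7211, -0.6696, 0.9922, -0.9366, -0.9517]


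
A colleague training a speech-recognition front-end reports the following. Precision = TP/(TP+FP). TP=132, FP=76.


Precision = TP/(TP+FP)
= 132/(132+76)
= 132/208 = 63.46%

63.46%


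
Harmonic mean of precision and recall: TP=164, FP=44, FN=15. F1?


Precision = 164/208 = 0.7885
Recall = 164/179 = 0.9162
F1 = 2·P·R/(P+R) = 2·TP/(2·TP+FP+FN) = 328/(328+44+15) = 328/387 = 0.8475

0.8475


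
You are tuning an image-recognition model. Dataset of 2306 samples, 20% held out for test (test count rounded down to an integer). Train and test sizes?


Test = ⌊2306·20/100⌋ = 461
Train = 2306 - 461 = 1845

Train: 1845, Test: 461


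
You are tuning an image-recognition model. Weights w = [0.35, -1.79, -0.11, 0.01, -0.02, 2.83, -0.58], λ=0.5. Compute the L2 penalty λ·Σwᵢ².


‖w‖₂² = (0.35)² + (-1.79)² + (-0.11)² + (0.01)² + (-0.02)² + (2.83)² + (-0.58)²
     = 0.1225 + 3.2041 + 0.0121 + 0.0001 + 0.0004 + 8.0089 + 0.3364
     = 11.6845
λ·‖w‖₂² = 0.5·11.6845 = 5.84225

5.84225


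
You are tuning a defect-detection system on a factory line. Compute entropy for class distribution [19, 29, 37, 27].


Probabilities: [19/112, 29/112, 37/112, 27/112] ≈ [0.1696, 0.2589, 0.3304, 0.2411]
H = -((19/112)·log₂(19/112) + (29/112)·log₂(29/112) + (37/112)·log₂(37/112) + (27/112)·log₂(27/112))
  = 1.9616 bits

1.9616 bits


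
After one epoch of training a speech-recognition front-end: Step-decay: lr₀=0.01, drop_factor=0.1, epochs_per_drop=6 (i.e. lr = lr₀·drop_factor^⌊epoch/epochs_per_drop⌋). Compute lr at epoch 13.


n_drops = ⌊13/6⌋ = 2
lr = 0.01·0.1^2 = 0.01·0.01 = 0.0001

0.0001


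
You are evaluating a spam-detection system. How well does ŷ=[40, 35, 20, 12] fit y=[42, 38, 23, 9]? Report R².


ȳ = 28
SS_res = Σ(y-ŷ)² = 31
SS_tot = Σ(y-ȳ)² = 682
R² = 1 - SS_res/SS_tot = 1 - 0.0455 = 0.9545

0.9545


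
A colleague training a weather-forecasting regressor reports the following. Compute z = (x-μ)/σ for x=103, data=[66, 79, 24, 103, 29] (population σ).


μ = 60.2, σ = 30.0093
z = (103 - 60.2)/30.0093 = 1.4262

1.4262


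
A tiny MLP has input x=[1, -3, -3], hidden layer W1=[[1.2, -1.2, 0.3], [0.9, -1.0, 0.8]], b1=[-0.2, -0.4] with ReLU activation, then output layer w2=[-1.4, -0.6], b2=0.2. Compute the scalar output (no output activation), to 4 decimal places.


z1[0] = (1.2)·(1) + (-1.2)·(-3) + (0.3)·(-3) - 0.2 = 3.7
z1[1] = (0.9)·(1) + (-1.0)·(-3) + (0.8)·(-3) - 0.4 = 1.1
h = ReLU(z1) = [3.7, 1.1]
output = (-1.4)·(3.7) + (-0.6)·(1.1) + 0.2 = -5.64

-5.64


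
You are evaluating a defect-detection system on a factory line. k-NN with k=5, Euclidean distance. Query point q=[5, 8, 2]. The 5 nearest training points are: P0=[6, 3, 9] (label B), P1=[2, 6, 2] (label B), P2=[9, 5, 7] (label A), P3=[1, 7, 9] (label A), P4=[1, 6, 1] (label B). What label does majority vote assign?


d(q,P0) = 8.6603  (label B)
d(q,P1) = 3.6056  (label B)
d(q,P2) = 7.0711  (label A)
d(q,P3) = 8.124  (label A)
d(q,P4) = 4.5826  (label B)
Votes: A=2, B=3
Majority → B

B


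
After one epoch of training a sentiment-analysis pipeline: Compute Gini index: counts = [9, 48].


Probabilities: [9/57, 48/57] ≈ [0.1579, 0.8421]
Σpᵢ² = (81 + 2304)/57² = 2385/3249
Gini = 1 - Σpᵢ² = 1 - 2385/3249 = 0.2659

0.2659


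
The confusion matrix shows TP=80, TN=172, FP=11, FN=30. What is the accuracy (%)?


Accuracy = (TP+TN)/(TP+TN+FP+FN)
= (80+172)/(293)
= 252/293 = 86.01%

86.01%


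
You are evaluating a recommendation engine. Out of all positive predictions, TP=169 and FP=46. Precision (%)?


Precision = TP/(TP+FP)
= 169/(169+46)
= 169/215 = 78.6%

78.6%


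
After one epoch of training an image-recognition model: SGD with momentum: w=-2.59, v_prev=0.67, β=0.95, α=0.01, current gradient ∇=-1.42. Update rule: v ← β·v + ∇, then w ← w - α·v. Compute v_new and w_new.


v_new = 0.95·0.67 - 1.42 = 0.6365 - 1.42 = -0.7835
w_new = -2.59 - 0.01·-0.7835 = -2.59 + 0.007835 = -2.582165

v_new=-0.7835, w_new=-2.582165


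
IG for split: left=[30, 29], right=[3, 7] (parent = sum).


Parent = [33, 36], H_parent = 0.9986
H_left = 0.9998 (n=59), H_right = 0.8813 (n=10)
H_children = (59/69)·0.9998 + (10/69)·0.8813 = 0.9826
IG = 0.9986 - 0.9826 = 0.016

0.016


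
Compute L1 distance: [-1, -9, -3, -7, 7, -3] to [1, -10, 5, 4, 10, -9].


d = |-1-1| + |-9+ 10| + |-3-5| + |-7-4| + |7-10| + |-3+ 9|
  = 2 + 1 + 8 + 11 + 3 + 6
  = 31

31


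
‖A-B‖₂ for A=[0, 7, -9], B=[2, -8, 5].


d = √((0-2)² + (7+ 8)² + (-9-5)²)
  = √(4 + 225 + 196)
  = √425 = 20.6155

20.6155


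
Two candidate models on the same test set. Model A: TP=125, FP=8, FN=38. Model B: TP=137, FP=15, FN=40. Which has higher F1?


Model A: P=125/133=0.9398, R=125/163=0.7669, F1=2PR/(P+R)=2TP/(2TP+FP+FN)=250/296=0.8446
Model B: P=137/152=0.9013, R=137/177=0.774, F1=2PR/(P+R)=2TP/(2TP+FP+FN)=274/329=0.8328
0.8446 > 0.8328 → Model A

Model A


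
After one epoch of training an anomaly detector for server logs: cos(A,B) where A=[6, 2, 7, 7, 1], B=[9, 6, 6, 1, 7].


A·B = 6·9 + 2·6 + 7·6 + 7·1 + 1·7 = 122
‖A‖ = √139 = 11.7898, ‖B‖ = √203 = 14.2478
cos = 122/(√139·√203) = 122/√28217 = 0.7263

0.7263


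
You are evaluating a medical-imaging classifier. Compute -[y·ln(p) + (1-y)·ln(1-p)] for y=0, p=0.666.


BCE = -[y·ln(p) + (1-y)·ln(1-p)]
= -0 - 1·ln(1-0.666)
= -ln(0.334) = 1.0966

1.0966


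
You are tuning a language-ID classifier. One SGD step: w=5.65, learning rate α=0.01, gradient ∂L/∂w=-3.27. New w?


w_new = w - α·∇
= 5.65 - 0.01·-3.27
= 5.65 + 0.0327
= 5.6827

5.6827


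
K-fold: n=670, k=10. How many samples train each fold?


Fold size = 670/10 = 67
Training per fold = 670 - 67 = 603

603


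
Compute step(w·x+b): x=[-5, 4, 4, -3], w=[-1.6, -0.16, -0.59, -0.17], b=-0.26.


z = (-5)·(-1.6) + (4)·(-0.16) + (4)·(-0.59) + (-3)·(-0.17) - 0.26
  = 5.25
step(z) = 1 (z≥0)

1


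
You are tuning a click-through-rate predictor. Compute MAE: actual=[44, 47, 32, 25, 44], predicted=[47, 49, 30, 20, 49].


Absolute errors: |44-47|=3, |47-49|=2, |32-30|=2, |25-20|=5, |44-49|=5
Sum = 17
MAE = 17/5 = 17/5

17/5


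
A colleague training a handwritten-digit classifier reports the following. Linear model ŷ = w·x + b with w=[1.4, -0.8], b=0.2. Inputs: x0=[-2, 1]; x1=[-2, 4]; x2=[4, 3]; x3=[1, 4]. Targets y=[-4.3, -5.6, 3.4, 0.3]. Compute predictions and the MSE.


ŷ0 = (1.4)·(-2) + (-0.8)·(1) + 0.2 = -3.4
ŷ1 = (1.4)·(-2) + (-0.8)·(4) + 0.2 = -5.8
ŷ2 = (1.4)·(4) + (-0.8)·(3) + 0.2 = 3.4
ŷ3 = (1.4)·(1) + (-0.8)·(4) + 0.2 = -1.6
errors² = [0.81, 0.04, 0.0, 3.61]
MSE = 4.4600/4 = 1.115

1.115


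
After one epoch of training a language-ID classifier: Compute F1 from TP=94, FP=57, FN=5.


Precision = 94/151 = 0.6225
Recall = 94/99 = 0.9495
F1 = 2·P·R/(P+R) = 2·TP/(2·TP+FP+FN) = 188/(188+57+5) = 188/250 = 0.752

0.752


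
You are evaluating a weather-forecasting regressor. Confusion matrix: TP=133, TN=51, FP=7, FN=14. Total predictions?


Total = TP + TN + FP + FN
= 133 + 51 + 7 + 14
= 205
(Predicted positive: 140, predicted negative: 65)

205


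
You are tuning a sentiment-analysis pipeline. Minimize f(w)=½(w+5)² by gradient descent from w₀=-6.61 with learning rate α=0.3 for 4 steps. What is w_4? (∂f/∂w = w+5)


step 1: grad = -6.61+5 = -1.61; w = -6.61 - 0.3·(-1.61) = -6.127
step 2: grad = -6.127+5 = -1.127; w = -6.127 - 0.3·(-1.127) = -5.7889
step 3: grad = -5.7889+5 = -0.7889; w = -5.7889 - 0.3·(-0.7889) = -5.55223
step 4: grad = -5.55223+5 = -0.55223; w = -5.55223 - 0.3·(-0.55223) = -5.386561

-5.386561


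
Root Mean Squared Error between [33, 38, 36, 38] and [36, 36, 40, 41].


MSE = 38/4 = 9.5
RMSE = √(38/4) = 3.0822

3.0822


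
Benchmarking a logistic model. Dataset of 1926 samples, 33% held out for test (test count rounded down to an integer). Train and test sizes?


Test = ⌊1926·33/100⌋ = 635
Train = 1926 - 635 = 1291

Train: 1291, Test: 635


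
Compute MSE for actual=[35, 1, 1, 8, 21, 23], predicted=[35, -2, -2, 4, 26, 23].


Squared errors: (35-35)²=0, (1+ 2)²=9, (1+ 2)²=9, (8-4)²=16, (21-26)²=25, (23-23)²=0
Sum = 59
MSE = 59/6 = 59/6

59/6


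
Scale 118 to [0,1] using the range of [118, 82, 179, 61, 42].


min=42, max=179
(118-42)/(179-42) = 76/137 = 0.5547

0.5547


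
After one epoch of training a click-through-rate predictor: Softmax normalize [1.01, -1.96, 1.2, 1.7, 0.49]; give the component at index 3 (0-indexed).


Exponentials: e^1.01=2.7456, e^-1.96=0.1409, e^1.2=3.3201, e^1.7=5.4739, e^0.49=1.6323
Sum = 13.3128
Softmax = [0.2062, 0.0106, 0.2494, 0.4112, 0.1226]
p[3] = 5.4739/13.3128 = 0.4112

0.4112


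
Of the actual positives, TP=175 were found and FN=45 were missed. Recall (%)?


Recall = TP/(TP+FN)
= 175/(175+45)
= 175/220 = 79.55%

79.55%


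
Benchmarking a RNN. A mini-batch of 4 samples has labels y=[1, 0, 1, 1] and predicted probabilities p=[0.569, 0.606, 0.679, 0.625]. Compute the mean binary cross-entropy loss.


L[0] = -ln(0.569) = 0.5639
L[1] = -ln(1-0.606) = -ln(0.394) = 0.9314
L[2] = -ln(0.679) = 0.3871
L[3] = -ln(0.625) = 0.47
mean = (0.5639 + 0.9314 + 0.3871 + 0.47)/4 = 0.5881

0.5881


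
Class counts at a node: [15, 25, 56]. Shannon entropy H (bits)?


Probabilities: [15/96, 25/96, 56/96] ≈ [0.1562, 0.2604, 0.5833]
H = -((15/96)·log₂(15/96) + (25/96)·log₂(25/96) + (56/96)·log₂(56/96))
  = 1.3775 bits

1.3775 bits


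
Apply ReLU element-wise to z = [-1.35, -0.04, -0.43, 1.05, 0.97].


ReLU(-1.35) = max(0, -1.35) = 0.0
ReLU(-0.04) = max(0, -0.04) = 0.0
ReLU(-0.43) = max(0, -0.43) = 0.0
ReLU(1.05) = max(0, 1.05) = 1.05
ReLU(0.97) = max(0, 0.97) = 0.97
result = [0.0, 0.0, 0.0, 1.05, 0.97]

[0.0, 0.0, 0.0, 1.05, 0.97]


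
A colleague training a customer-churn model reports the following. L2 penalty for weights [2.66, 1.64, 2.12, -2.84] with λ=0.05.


‖w‖₂² = (2.66)² + (1.64)² + (2.12)² + (-2.84)²
     = 7.0756 + 2.6896 + 4.4944 + 8.0656
     = 22.3252
λ·‖w‖₂² = 0.05·22.3252 = 1.11626

1.11626


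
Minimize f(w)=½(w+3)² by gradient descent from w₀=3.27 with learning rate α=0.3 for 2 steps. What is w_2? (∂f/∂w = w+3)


step 1: grad = 3.27+3 = 6.27; w = 3.27 - 0.3·(6.27) = 1.389
step 2: grad = 1.389+3 = 4.389; w = 1.389 - 0.3·(4.389) = 0.0723

0.0723


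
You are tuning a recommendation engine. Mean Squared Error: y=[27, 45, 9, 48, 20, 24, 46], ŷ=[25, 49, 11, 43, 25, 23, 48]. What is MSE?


Squared errors: (27-25)²=4, (45-49)²=16, (9-11)²=4, (48-43)²=25, (20-25)²=25, (24-23)²=1, (46-48)²=4
Sum = 79
MSE = 79/7 = 79/7

79/7


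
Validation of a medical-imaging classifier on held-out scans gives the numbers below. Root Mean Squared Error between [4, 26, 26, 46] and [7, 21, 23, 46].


MSE = 43/4 = 10.75
RMSE = √(43/4) = 3.2787

3.2787


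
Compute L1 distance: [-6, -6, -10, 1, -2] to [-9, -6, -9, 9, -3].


d = |-6+ 9| + |-6+ 6| + |-10+ 9| + |1-9| + |-2+ 3|
  = 3 + 0 + 1 + 8 + 1
  = 13

13


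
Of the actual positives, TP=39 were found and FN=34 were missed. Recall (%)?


Recall = TP/(TP+FN)
= 39/(39+34)
= 39/73 = 53.42%

53.42%


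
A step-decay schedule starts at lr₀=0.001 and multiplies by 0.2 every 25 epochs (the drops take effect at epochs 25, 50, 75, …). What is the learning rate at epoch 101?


n_drops = ⌊101/25⌋ = 4
lr = 0.001·0.2^4 = 0.001·0.0016 = 0.0000016

0.0000016


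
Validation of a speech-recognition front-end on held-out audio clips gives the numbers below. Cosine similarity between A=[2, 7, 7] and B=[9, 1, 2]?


A·B = 2·9 + 7·1 + 7·2 = 39
‖A‖ = √102 = 10.0995, ‖B‖ = √86 = 9.2736
cos = 39/(√102·√86) = 39/√8772 = 0.4164

0.4164


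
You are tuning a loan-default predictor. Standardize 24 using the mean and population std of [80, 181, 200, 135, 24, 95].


μ = 119.1667, σ = 60.2534
z = (24 - 119.1667)/60.2534 = -1.5794

-1.5794


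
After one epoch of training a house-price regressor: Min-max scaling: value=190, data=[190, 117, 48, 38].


min=38, max=190
(190-38)/(190-38) = 152/152 = 1.0

1.0


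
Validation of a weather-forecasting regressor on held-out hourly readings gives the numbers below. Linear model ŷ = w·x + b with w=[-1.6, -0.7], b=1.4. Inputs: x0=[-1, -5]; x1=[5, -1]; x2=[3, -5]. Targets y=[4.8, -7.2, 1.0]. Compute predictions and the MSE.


ŷ0 = (-1.6)·(-1) + (-0.7)·(-5) + 1.4 = 6.5
ŷ1 = (-1.6)·(5) + (-0.7)·(-1) + 1.4 = -5.9
ŷ2 = (-1.6)·(3) + (-0.7)·(-5) + 1.4 = 0.1
errors² = [2.89, 1.69, 0.81]
MSE = 5.3900/3 = 1.7967

1.7967


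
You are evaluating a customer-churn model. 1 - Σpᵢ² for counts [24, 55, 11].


Probabilities: [24/90, 55/90, 11/90] ≈ [0.2667, 0.6111, 0.1222]
Σpᵢ² = (576 + 3025 + 121)/90² = 3722/8100
Gini = 1 - Σpᵢ² = 1 - 3722/8100 = 0.5405

0.5405


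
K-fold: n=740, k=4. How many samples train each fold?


Fold size = 740/4 = 185
Training per fold = 740 - 185 = 555

555


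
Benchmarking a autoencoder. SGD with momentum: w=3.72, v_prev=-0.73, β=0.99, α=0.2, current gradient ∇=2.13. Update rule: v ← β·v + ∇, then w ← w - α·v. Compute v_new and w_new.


v_new = 0.99·-0.73 + 2.13 = -0.7227 + 2.13 = 1.4073
w_new = 3.72 - 0.2·1.4073 = 3.72 - 0.28146 = 3.43854

v_new=1.4073, w_new=3.43854


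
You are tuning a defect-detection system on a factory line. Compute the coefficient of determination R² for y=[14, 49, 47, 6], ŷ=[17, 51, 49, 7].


ȳ = 29
SS_res = Σ(y-ŷ)² = 18
SS_tot = Σ(y-ȳ)² = 1478
R² = 1 - SS_res/SS_tot = 1 - 0.0122 = 0.9878

0.9878


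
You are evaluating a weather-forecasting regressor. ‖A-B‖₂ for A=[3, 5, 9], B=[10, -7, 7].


d = √((3-10)² + (5+ 7)² + (9-7)²)
  = √(49 + 144 + 4)
  = √197 = 14.0357

14.0357


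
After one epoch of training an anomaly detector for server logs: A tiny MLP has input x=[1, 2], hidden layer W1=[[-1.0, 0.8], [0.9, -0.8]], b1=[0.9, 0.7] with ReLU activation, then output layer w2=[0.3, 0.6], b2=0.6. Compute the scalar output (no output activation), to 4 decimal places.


z1[0] = (-1.0)·(1) + (0.8)·(2) + 0.9 = 1.5
z1[1] = (0.9)·(1) + (-0.8)·(2) + 0.7 = 0.0
h = ReLU(z1) = [1.5, 0.0]
output = (0.3)·(1.5) + (0.6)·(0.0) + 0.6 = 1.05

1.05


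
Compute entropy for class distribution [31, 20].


Probabilities: [31/51, 20/51] ≈ [0.6078, 0.3922]
H = -((31/51)·log₂(31/51) + (20/51)·log₂(20/51))
  = 0.9662 bits

0.9662 bits


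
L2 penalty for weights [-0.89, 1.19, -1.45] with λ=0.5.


‖w‖₂² = (-0.89)² + (1.19)² + (-1.45)²
     = 0.7921 + 1.4161 + 2.1025
     = 4.3107
λ·‖w‖₂² = 0.5·4.3107 = 2.15535

2.15535


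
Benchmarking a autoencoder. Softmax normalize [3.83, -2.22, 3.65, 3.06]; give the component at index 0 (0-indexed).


Exponentials: e^3.83=46.0625, e^-2.22=0.1086, e^3.65=38.4747, e^3.06=21.3276
Sum = 105.9734
Softmax = [0.4347, 0.001, 0.3631, 0.2013]
p[0] = 46.0625/105.9734 = 0.4347

0.4347


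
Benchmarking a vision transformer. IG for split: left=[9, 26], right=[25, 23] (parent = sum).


Parent = [34, 49], H_parent = 0.9763
H_left = 0.8224 (n=35), H_right = 0.9987 (n=48)
H_children = (35/83)·0.8224 + (48/83)·0.9987 = 0.9244
IG = 0.9763 - 0.9244 = 0.0519

0.0519


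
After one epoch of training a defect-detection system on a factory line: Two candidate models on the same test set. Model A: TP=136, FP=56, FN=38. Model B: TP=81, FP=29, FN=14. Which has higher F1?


Model A: P=136/192=0.7083, R=136/174=0.7816, F1=2PR/(P+R)=2TP/(2TP+FP+FN)=272/366=0.7432
Model B: P=81/110=0.7364, R=81/95=0.8526, F1=2PR/(P+R)=2TP/(2TP+FP+FN)=162/205=0.7902
0.7432 < 0.7902 → Model B

Model B


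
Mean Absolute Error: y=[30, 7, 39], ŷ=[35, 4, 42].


Absolute errors: |30-35|=5, |7-4|=3, |39-42|=3
Sum = 11
MAE = 11/3 = 11/3

11/3


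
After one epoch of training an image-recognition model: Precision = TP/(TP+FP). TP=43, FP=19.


Precision = TP/(TP+FP)
= 43/(43+19)
= 43/62 = 69.35%

69.35%


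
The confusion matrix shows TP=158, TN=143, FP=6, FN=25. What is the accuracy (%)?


Accuracy = (TP+TN)/(TP+TN+FP+FN)
= (158+143)/(332)
= 301/332 = 90.66%

90.66%


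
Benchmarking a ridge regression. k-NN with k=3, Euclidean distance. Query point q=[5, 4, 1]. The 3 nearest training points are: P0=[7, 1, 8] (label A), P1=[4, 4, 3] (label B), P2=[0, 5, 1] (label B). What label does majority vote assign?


d(q,P0) = 7.874  (label A)
d(q,P1) = 2.2361  (label B)
d(q,P2) = 5.099  (label B)
Votes: A=1, B=2
Majority → B

B


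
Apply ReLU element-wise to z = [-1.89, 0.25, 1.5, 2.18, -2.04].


ReLU(-1.89) = max(0, -1.89) = 0.0
ReLU(0.25) = max(0, 0.25) = 0.25
ReLU(1.5) = max(0, 1.5) = 1.5
ReLU(2.18) = max(0, 2.18) = 2.18
ReLU(-2.04) = max(0, -2.04) = 0.0
result = [0.0, 0.25, 1.5, 2.18, 0.0]

[0.0, 0.25, 1.5, 2.18, 0.0]


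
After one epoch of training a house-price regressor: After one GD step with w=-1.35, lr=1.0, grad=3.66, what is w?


w_new = w - α·∇
= -1.35 - 1.0·3.66
= -1.35 - 3.66
= -5.01

-5.01


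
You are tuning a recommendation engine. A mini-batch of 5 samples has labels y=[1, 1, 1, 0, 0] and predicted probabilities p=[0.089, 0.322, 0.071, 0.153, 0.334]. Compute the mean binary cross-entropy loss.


L[0] = -ln(0.089) = 2.4191
L[1] = -ln(0.322) = 1.1332
L[2] = -ln(0.071) = 2.6451
L[3] = -ln(1-0.153) = -ln(0.847) = 0.1661
L[4] = -ln(1-0.334) = -ln(0.666) = 0.4065
mean = (2.4191 + 1.1332 + 2.6451 + 0.1661 + 0.4065)/5 = 1.354

1.354


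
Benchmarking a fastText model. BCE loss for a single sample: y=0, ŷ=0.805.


BCE = -[y·ln(p) + (1-y)·ln(1-p)]
= -0 - 1·ln(1-0.805)
= -ln(0.195) = 1.6348

1.6348


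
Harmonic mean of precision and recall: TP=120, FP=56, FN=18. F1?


Precision = 120/176 = 0.6818
Recall = 120/138 = 0.8696
F1 = 2·P·R/(P+R) = 2·TP/(2·TP+FP+FN) = 240/(240+56+18) = 240/314 = 0.7643

0.7643


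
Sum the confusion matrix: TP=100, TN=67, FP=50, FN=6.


Total = TP + TN + FP + FN
= 100 + 67 + 50 + 6
= 223
(Predicted positive: 150, predicted negative: 73)

223


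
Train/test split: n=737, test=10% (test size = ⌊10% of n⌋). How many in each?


Test = ⌊737·10/100⌋ = 73
Train = 737 - 73 = 664

Train: 664, Test: 73


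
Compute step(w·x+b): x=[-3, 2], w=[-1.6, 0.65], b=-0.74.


z = (-3)·(-1.6) + (2)·(0.65) - 0.74
  = 5.36
step(z) = 1 (z≥0)

1


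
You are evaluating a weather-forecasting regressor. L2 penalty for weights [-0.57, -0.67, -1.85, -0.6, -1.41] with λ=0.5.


‖w‖₂² = (-0.57)² + (-0.67)² + (-1.85)² + (-0.6)² + (-1.41)²
     = 0.3249 + 0.4489 + 3.4225 + 0.36 + 1.9881
     = 6.5444
λ·‖w‖₂² = 0.5·6.5444 = 3.2722

3.2722


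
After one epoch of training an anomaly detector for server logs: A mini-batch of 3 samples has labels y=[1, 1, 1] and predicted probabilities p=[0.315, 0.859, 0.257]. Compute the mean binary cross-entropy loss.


L[0] = -ln(0.315) = 1.1552
L[1] = -ln(0.859) = 0.152
L[2] = -ln(0.257) = 1.3587
mean = (1.1552 + 0.152 + 1.3587)/3 = 0.8886

0.8886


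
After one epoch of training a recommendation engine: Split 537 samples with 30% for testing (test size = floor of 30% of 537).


Test = ⌊537·30/100⌋ = 161
Train = 537 - 161 = 376

Train: 376, Test: 161


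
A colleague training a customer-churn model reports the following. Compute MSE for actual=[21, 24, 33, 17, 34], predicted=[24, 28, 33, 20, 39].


Squared errors: (21-24)²=9, (24-28)²=16, (33-33)²=0, (17-20)²=9, (34-39)²=25
Sum = 59
MSE = 59/5 = 59/5

59/5


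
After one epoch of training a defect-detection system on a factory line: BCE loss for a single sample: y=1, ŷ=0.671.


BCE = -[y·ln(p) + (1-y)·ln(1-p)]
= -1·ln(0.671) - 0
= -ln(0.671) = 0.399

0.399


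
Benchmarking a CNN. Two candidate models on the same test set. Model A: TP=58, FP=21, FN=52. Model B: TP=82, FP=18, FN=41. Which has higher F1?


Model A: P=58/79=0.7342, R=58/110=0.5273, F1=2PR/(P+R)=2TP/(2TP+FP+FN)=116/189=0.6138
Model B: P=82/100=0.82, R=82/123=0.6667, F1=2PR/(P+R)=2TP/(2TP+FP+FN)=164/223=0.7354
0.6138 < 0.7354 → Model B

Model B


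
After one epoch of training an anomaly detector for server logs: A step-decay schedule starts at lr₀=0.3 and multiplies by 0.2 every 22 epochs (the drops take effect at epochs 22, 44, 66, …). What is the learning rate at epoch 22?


n_drops = ⌊22/22⌋ = 1
lr = 0.3·0.2^1 = 0.3·0.2 = 0.06

0.06


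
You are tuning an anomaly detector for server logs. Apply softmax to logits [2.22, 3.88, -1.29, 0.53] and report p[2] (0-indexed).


Exponentials: e^2.22=9.2073, e^3.88=48.4242, e^-1.29=0.2753, e^0.53=1.6989
Sum = 59.6057
Softmax = [0.1545, 0.8124, 0.0046, 0.0285]
p[2] = 0.2753/59.6057 = 0.0046

0.0046


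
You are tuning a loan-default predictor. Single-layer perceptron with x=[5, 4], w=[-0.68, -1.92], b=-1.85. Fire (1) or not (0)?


z = (5)·(-0.68) + (4)·(-1.92) - 1.85
  = -12.93
step(z) = 0 (z<0)

0


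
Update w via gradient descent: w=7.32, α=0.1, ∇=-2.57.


w_new = w - α·∇
= 7.32 - 0.1·-2.57
= 7.32 + 0.257
= 7.577

7.577


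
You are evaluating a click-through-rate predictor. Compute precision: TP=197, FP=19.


Precision = TP/(TP+FP)
= 197/(197+19)
= 197/216 = 91.2%

91.2%


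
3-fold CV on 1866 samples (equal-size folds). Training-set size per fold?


Fold size = 1866/3 = 622
Training per fold = 1866 - 622 = 1244

1244


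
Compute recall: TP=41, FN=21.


Recall = TP/(TP+FN)
= 41/(41+21)
= 41/62 = 66.13%

66.13%


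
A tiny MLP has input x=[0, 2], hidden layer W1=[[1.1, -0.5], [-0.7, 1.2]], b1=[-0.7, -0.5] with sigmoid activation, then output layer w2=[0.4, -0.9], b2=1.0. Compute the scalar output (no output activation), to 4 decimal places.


z1[0] = (1.1)·(0) + (-0.5)·(2) - 0.7 = -1.7
z1[1] = (-0.7)·(0) + (1.2)·(2) - 0.5 = 1.9
h = sigmoid(z1) = [0.1545, 0.8699]
output = (0.4)·(0.1545) + (-0.9)·(0.8699) + 1.0 = 0.2789

0.2789


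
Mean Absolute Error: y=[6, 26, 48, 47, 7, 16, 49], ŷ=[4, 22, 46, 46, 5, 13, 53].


Absolute errors: |6-4|=2, |26-22|=4, |48-46|=2, |47-46|=1, |7-5|=2, |16-13|=3, |49-53|=4
Sum = 18
MAE = 18/7 = 18/7

18/7


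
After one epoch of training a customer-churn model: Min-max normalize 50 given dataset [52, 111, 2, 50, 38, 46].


min=2, max=111
(50-2)/(111-2) = 48/109 = 0.4404

0.4404


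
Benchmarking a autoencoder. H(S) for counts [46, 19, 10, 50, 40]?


Probabilities: [46/165, 19/165, 10/165, 50/165, 40/165] ≈ [0.2788, 0.1152, 0.0606, 0.303, 0.2424]
H = -((46/165)·log₂(46/165) + (19/165)·log₂(19/165) + (10/165)·log₂(10/165) + (50/165)·log₂(50/165) + (40/165)·log₂(40/165))
  = 2.1355 bits

2.1355 bits


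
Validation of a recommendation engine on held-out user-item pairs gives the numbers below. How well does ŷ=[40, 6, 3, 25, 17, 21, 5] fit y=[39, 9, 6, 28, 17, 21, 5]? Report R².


ȳ = 17.8571
SS_res = Σ(y-ŷ)² = 28
SS_tot = Σ(y-ȳ)² = 944.86
R² = 1 - SS_res/SS_tot = 1 - 0.0296 = 0.9704

0.9704


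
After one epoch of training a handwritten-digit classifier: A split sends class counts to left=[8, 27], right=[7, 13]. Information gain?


Parent = [15, 40], H_parent = 0.8454
H_left = 0.7755 (n=35), H_right = 0.9341 (n=20)
H_children = (35/55)·0.7755 + (20/55)·0.9341 = 0.8332
IG = 0.8454 - 0.8332 = 0.0122

0.0122


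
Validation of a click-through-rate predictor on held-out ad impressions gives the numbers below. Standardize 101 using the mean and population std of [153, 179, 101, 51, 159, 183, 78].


μ = 129.1429, σ = 48.3453
z = (101 - 129.1429)/48.3453 = -0.5821

-0.5821


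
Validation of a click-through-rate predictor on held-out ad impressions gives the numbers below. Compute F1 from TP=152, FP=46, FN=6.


Precision = 152/198 = 0.7677
Recall = 152/158 = 0.962
F1 = 2·P·R/(P+R) = 2·TP/(2·TP+FP+FN) = 304/(304+46+6) = 304/356 = 0.8539

0.8539


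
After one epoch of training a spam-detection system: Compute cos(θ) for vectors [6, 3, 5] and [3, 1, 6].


A·B = 6·3 + 3·1 + 5·6 = 51
‖A‖ = √70 = 8.3666, ‖B‖ = √46 = 6.7823
cos = 51/(√70·√46) = 51/√3220 = 0.8988

0.8988


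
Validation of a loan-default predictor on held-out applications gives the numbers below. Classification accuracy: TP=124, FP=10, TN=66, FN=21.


Accuracy = (TP+TN)/(TP+TN+FP+FN)
= (124+66)/(221)
= 190/221 = 85.97%

85.97%


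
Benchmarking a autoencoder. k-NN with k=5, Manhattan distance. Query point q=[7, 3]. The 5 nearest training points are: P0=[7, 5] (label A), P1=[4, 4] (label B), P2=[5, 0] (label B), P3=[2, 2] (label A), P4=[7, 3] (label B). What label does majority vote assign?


d(q,P0) = 2  (label A)
d(q,P1) = 4  (label B)
d(q,P2) = 5  (label B)
d(q,P3) = 6  (label A)
d(q,P4) = 0  (label B)
Votes: A=2, B=3
Majority → B

B
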